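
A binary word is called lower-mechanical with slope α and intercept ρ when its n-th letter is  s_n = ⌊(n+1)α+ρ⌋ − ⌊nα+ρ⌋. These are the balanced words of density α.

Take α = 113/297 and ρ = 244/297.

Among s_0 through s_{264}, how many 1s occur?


#1s = Σ_{n=0}^{264} s_n = Σ_{n=0}^{264} (⌊(n+1)α+ρ⌋ − ⌊nα+ρ⌋)
the sum telescopes: every ⌊nα+ρ⌋ with 0 < n < 265 appears once with + and once with −, leaving ⌊265α+ρ⌋ − ⌊0·α+ρ⌋
265α + ρ = (265·113 + 244) / 297 = 30189/297
ρ = 244/297
⌊30189/297⌋ = 101,  ⌊244/297⌋ = 0
#1s = 101 − 0 = 101

101


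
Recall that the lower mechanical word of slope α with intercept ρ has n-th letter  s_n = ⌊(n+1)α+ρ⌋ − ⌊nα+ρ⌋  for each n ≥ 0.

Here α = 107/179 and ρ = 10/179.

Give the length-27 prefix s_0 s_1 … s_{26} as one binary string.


010110101101011010110101101

n=0: ⌊(1·107+10)/179⌋ − ⌊(0·107+10)/179⌋ = ⌊117/179⌋ − ⌊10/179⌋ = 0 − 0 = 0
n=1: ⌊(2·107+10)/179⌋ − ⌊(1·107+10)/179⌋ = ⌊224/179⌋ − ⌊117/179⌋ = 1 − 0 = 1
n=2: ⌊(3·107+10)/179⌋ − ⌊(2·107+10)/179⌋ = ⌊331/179⌋ − ⌊224/179⌋ = 1 − 1 = 0
n=3: ⌊(4·107+10)/179⌋ − ⌊(3·107+10)/179⌋ = ⌊438/179⌋ − ⌊331/179⌋ = 2 − 1 = 1
n=4: ⌊(5·107+10)/179⌋ − ⌊(4·107+10)/179⌋ = ⌊545/179⌋ − ⌊438/179⌋ = 3 − 2 = 1
n=5: ⌊(6·107+10)/179⌋ − ⌊(5·107+10)/179⌋ = ⌊652/179⌋ − ⌊545/179⌋ = 3 − 3 = 0
n=6: ⌊(7·107+10)/179⌋ − ⌊(6·107+10)/179⌋ = ⌊759/179⌋ − ⌊652/179⌋ = 4 − 3 = 1
n=7: ⌊(8·107+10)/179⌋ − ⌊(7·107+10)/179⌋ = ⌊866/179⌋ − ⌊759/179⌋ = 4 − 4 = 0
n=8: ⌊(9·107+10)/179⌋ − ⌊(8·107+10)/179⌋ = ⌊973/179⌋ − ⌊866/179⌋ = 5 − 4 = 1
n=9: ⌊(10·107+10)/179⌋ − ⌊(9·107+10)/179⌋ = ⌊1080/179⌋ − ⌊973/179⌋ = 6 − 5 = 1
n=10: ⌊(11·107+10)/179⌋ − ⌊(10·107+10)/179⌋ = ⌊1187/179⌋ − ⌊1080/179⌋ = 6 − 6 = 0
n=11: ⌊(12·107+10)/179⌋ − ⌊(11·107+10)/179⌋ = ⌊1294/179⌋ − ⌊1187/179⌋ = 7 − 6 = 1
n=12: ⌊(13·107+10)/179⌋ − ⌊(12·107+10)/179⌋ = ⌊1401/179⌋ − ⌊1294/179⌋ = 7 − 7 = 0
n=13: ⌊(14·107+10)/179⌋ − ⌊(13·107+10)/179⌋ = ⌊1508/179⌋ − ⌊1401/179⌋ = 8 − 7 = 1
n=14: ⌊(15·107+10)/179⌋ − ⌊(14·107+10)/179⌋ = ⌊1615/179⌋ − ⌊1508/179⌋ = 9 − 8 = 1
n=15: ⌊(16·107+10)/179⌋ − ⌊(15·107+10)/179⌋ = ⌊1722/179⌋ − ⌊1615/179⌋ = 9 − 9 = 0
n=16: ⌊(17·107+10)/179⌋ − ⌊(16·107+10)/179⌋ = ⌊1829/179⌋ − ⌊1722/179⌋ = 10 − 9 = 1
n=17: ⌊(18·107+10)/179⌋ − ⌊(17·107+10)/179⌋ = ⌊1936/179⌋ − ⌊1829/179⌋ = 10 − 10 = 0
n=18: ⌊(19·107+10)/179⌋ − ⌊(18·107+10)/179⌋ = ⌊2043/179⌋ − ⌊1936/179⌋ = 11 − 10 = 1
n=19: ⌊(20·107+10)/179⌋ − ⌊(19·107+10)/179⌋ = ⌊2150/179⌋ − ⌊2043/179⌋ = 12 − 11 = 1
n=20: ⌊(21·107+10)/179⌋ − ⌊(20·107+10)/179⌋ = ⌊2257/179⌋ − ⌊2150/179⌋ = 12 − 12 = 0
n=21: ⌊(22·107+10)/179⌋ − ⌊(21·107+10)/179⌋ = ⌊2364/179⌋ − ⌊2257/179⌋ = 13 − 12 = 1
n=22: ⌊(23·107+10)/179⌋ − ⌊(22·107+10)/179⌋ = ⌊2471/179⌋ − ⌊2364/179⌋ = 13 − 13 = 0
n=23: ⌊(24·107+10)/179⌋ − ⌊(23·107+10)/179⌋ = ⌊2578/179⌋ − ⌊2471/179⌋ = 14 − 13 = 1
n=24: ⌊(25·107+10)/179⌋ − ⌊(24·107+10)/179⌋ = ⌊2685/179⌋ − ⌊2578/179⌋ = 15 − 14 = 1
n=25: ⌊(26·107+10)/179⌋ − ⌊(25·107+10)/179⌋ = ⌊2792/179⌋ − ⌊2685/179⌋ = 15 − 15 = 0
n=26: ⌊(27·107+10)/179⌋ − ⌊(26·107+10)/179⌋ = ⌊2899/179⌋ − ⌊2792/179⌋ = 16 − 15 = 1


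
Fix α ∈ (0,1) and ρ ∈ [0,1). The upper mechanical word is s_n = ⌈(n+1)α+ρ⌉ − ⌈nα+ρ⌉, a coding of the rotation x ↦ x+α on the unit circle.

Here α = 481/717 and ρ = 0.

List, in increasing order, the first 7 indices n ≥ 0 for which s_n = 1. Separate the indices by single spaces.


0 1 2 4 5 7 8

n=0: ⌈481/717⌉−⌈0/717⌉ = 1−0 = 1  ← one
n=1: ⌈962/717⌉−⌈481/717⌉ = 2−1 = 1  ← one
n=2: ⌈1443/717⌉−⌈962/717⌉ = 3−2 = 1  ← one
n=3: ⌈1924/717⌉−⌈1443/717⌉ = 3−3 = 0
n=4: ⌈2405/717⌉−⌈1924/717⌉ = 4−3 = 1  ← one
n=5: ⌈2886/717⌉−⌈2405/717⌉ = 5−4 = 1  ← one
n=6: ⌈3367/717⌉−⌈2886/717⌉ = 5−5 = 0
n=7: ⌈3848/717⌉−⌈3367/717⌉ = 6−5 = 1  ← one
n=8: ⌈4329/717⌉−⌈3848/717⌉ = 7−6 = 1  ← one
positions of the first 7 ones: 0 1 2 4 5 7 8


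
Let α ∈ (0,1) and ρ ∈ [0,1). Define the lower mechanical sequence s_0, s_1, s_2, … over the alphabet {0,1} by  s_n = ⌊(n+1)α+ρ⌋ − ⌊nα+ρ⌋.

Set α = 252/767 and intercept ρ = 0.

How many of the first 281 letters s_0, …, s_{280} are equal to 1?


#1s = Σ_{n=0}^{280} s_n = Σ_{n=0}^{280} (⌊(n+1)α+ρ⌋ − ⌊nα+ρ⌋)
the sum telescopes: every ⌊nα+ρ⌋ with 0 < n < 281 appears once with + and once with −, leaving ⌊281α+ρ⌋ − ⌊0·α+ρ⌋
281α + ρ = (281·252) / 767 = 70812/767
ρ = 0/767
⌊70812/767⌋ = 92,  ⌊0/767⌋ = 0
#1s = 92 − 0 = 92

92


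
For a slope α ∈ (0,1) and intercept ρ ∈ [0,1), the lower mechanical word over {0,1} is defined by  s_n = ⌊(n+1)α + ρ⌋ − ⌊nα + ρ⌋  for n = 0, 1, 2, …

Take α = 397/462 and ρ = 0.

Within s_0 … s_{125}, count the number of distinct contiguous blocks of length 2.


3

t_n = ⌊(n·397)/462⌋ for n = 0 … 126:
  n=0…9: ⌊0/462⌋=0 ⌊397/462⌋=0 ⌊794/462⌋=1 ⌊1191/462⌋=2 ⌊1588/462⌋=3 ⌊1985/462⌋=4 ⌊2382/462⌋=5 ⌊2779/462⌋=6 ⌊3176/462⌋=6 ⌊3573/462⌋=7
  n=10…19: ⌊3970/462⌋=8 ⌊4367/462⌋=9 ⌊4764/462⌋=10 ⌊5161/462⌋=11 ⌊5558/462⌋=12 ⌊5955/462⌋=12 ⌊6352/462⌋=13 ⌊6749/462⌋=14 ⌊7146/462⌋=15 ⌊7543/462⌋=16
  n=20…29: ⌊7940/462⌋=17 ⌊8337/462⌋=18 ⌊8734/462⌋=18 ⌊9131/462⌋=19 ⌊9528/462⌋=20 ⌊9925/462⌋=21 ⌊10322/462⌋=22 ⌊10719/462⌋=23 ⌊11116/462⌋=24 ⌊11513/462⌋=24
  n=30…39: ⌊11910/462⌋=25 ⌊12307/462⌋=26 ⌊12704/462⌋=27 ⌊13101/462⌋=28 ⌊13498/462⌋=29 ⌊13895/462⌋=30 ⌊14292/462⌋=30 ⌊14689/462⌋=31 ⌊15086/462⌋=32 ⌊15483/462⌋=33
  n=40…49: ⌊15880/462⌋=34 ⌊16277/462⌋=35 ⌊16674/462⌋=36 ⌊17071/462⌋=36 ⌊17468/462⌋=37 ⌊17865/462⌋=38 ⌊18262/462⌋=39 ⌊18659/462⌋=40 ⌊19056/462⌋=41 ⌊19453/462⌋=42
  n=50…59: ⌊19850/462⌋=42 ⌊20247/462⌋=43 ⌊20644/462⌋=44 ⌊21041/462⌋=45 ⌊21438/462⌋=46 ⌊21835/462⌋=47 ⌊22232/462⌋=48 ⌊22629/462⌋=48 ⌊23026/462⌋=49 ⌊23423/462⌋=50
  n=60…69: ⌊23820/462⌋=51 ⌊24217/462⌋=52 ⌊24614/462⌋=53 ⌊25011/462⌋=54 ⌊25408/462⌋=54 ⌊25805/462⌋=55 ⌊26202/462⌋=56 ⌊26599/462⌋=57 ⌊26996/462⌋=58 ⌊27393/462⌋=59
  n=70…79: ⌊27790/462⌋=60 ⌊28187/462⌋=61 ⌊28584/462⌋=61 ⌊28981/462⌋=62 ⌊29378/462⌋=63 ⌊29775/462⌋=64 ⌊30172/462⌋=65 ⌊30569/462⌋=66 ⌊30966/462⌋=67 ⌊31363/462⌋=67
  n=80…89: ⌊31760/462⌋=68 ⌊32157/462⌋=69 ⌊32554/462⌋=70 ⌊32951/462⌋=71 ⌊33348/462⌋=72 ⌊33745/462⌋=73 ⌊34142/462⌋=73 ⌊34539/462⌋=74 ⌊34936/462⌋=75 ⌊35333/462⌋=76
  n=90…99: ⌊35730/462⌋=77 ⌊36127/462⌋=78 ⌊36524/462⌋=79 ⌊36921/462⌋=79 ⌊37318/462⌋=80 ⌊37715/462⌋=81 ⌊38112/462⌋=82 ⌊38509/462⌋=83 ⌊38906/462⌋=84 ⌊39303/462⌋=85
  n=100…109: ⌊39700/462⌋=85 ⌊40097/462⌋=86 ⌊40494/462⌋=87 ⌊40891/462⌋=88 ⌊41288/462⌋=89 ⌊41685/462⌋=90 ⌊42082/462⌋=91 ⌊42479/462⌋=91 ⌊42876/462⌋=92 ⌊43273/462⌋=93
  n=110…119: ⌊43670/462⌋=94 ⌊44067/462⌋=95 ⌊44464/462⌋=96 ⌊44861/462⌋=97 ⌊45258/462⌋=97 ⌊45655/462⌋=98 ⌊46052/462⌋=99 ⌊46449/462⌋=100 ⌊46846/462⌋=101 ⌊47243/462⌋=102
  n=120…126: ⌊47640/462⌋=103 ⌊48037/462⌋=103 ⌊48434/462⌋=104 ⌊48831/462⌋=105 ⌊49228/462⌋=106 ⌊49625/462⌋=107 ⌊50022/462⌋=108
s_n = t_(n+1) − t_n for n = 0 … 125 gives
prefix = 011111101111110111111011111101111110111111011111101111110111111011111110111111011111101111110111111011111101111110111111011111
slide a length-2 window over [0..1] … [124..125] (125 windows); first occurrence of each distinct factor:
  [  0..  1] 01
  [  1..  2] 11
  [  6..  7] 10
  (the other 122 windows repeat one of these)
distinct factors: {01, 10, 11}
count = 3  (Sturmian bound for length 2 is 3)


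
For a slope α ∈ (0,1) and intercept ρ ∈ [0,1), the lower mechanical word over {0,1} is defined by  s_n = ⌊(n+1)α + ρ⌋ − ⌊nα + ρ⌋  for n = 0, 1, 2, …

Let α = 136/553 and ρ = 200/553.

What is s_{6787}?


(n+1)α + ρ = (6788·136 + 200) / 553 = 923368/553
nα + ρ     = (6787·136 + 200) / 553 = 923232/553
⌊923368/553⌋ = 1669,  ⌊923232/553⌋ = 1669
s_{6787} = 1669 − 1669 = 0

0


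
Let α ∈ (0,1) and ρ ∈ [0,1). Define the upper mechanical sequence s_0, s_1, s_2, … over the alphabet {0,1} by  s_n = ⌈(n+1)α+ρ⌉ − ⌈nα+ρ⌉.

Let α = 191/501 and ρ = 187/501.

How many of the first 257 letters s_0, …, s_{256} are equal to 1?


#1s = Σ_{n=0}^{256} s_n = Σ_{n=0}^{256} (⌈(n+1)α+ρ⌉ − ⌈nα+ρ⌉)
the sum telescopes: every ⌈nα+ρ⌉ with 0 < n < 257 appears once with + and once with −, leaving ⌈257α+ρ⌉ − ⌈0·α+ρ⌉
257α + ρ = (257·191 + 187) / 501 = 49274/501
ρ = 187/501
⌈49274/501⌉ = 99,  ⌈187/501⌉ = 1
#1s = 99 − 1 = 98

98


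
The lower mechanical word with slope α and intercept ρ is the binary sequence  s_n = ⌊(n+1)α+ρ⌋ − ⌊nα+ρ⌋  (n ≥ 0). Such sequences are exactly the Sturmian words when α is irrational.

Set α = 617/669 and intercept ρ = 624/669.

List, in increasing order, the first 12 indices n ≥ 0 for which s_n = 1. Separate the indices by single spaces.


0 1 2 3 4 5 6 7 8 9 10 11

n=0: ⌊1241/669⌋−⌊624/669⌋ = 1−0 = 1  ← one
n=1: ⌊1858/669⌋−⌊1241/669⌋ = 2−1 = 1  ← one
n=2: ⌊2475/669⌋−⌊1858/669⌋ = 3−2 = 1  ← one
n=3: ⌊3092/669⌋−⌊2475/669⌋ = 4−3 = 1  ← one
n=4: ⌊3709/669⌋−⌊3092/669⌋ = 5−4 = 1  ← one
n=5: ⌊4326/669⌋−⌊3709/669⌋ = 6−5 = 1  ← one
n=6: ⌊4943/669⌋−⌊4326/669⌋ = 7−6 = 1  ← one
n=7: ⌊5560/669⌋−⌊4943/669⌋ = 8−7 = 1  ← one
n=8: ⌊6177/669⌋−⌊5560/669⌋ = 9−8 = 1  ← one
n=9: ⌊6794/669⌋−⌊6177/669⌋ = 10−9 = 1  ← one
n=10: ⌊7411/669⌋−⌊6794/669⌋ = 11−10 = 1  ← one
n=11: ⌊8028/669⌋−⌊7411/669⌋ = 12−11 = 1  ← one
positions of the first 12 ones: 0 1 2 3 4 5 6 7 8 9 10 11


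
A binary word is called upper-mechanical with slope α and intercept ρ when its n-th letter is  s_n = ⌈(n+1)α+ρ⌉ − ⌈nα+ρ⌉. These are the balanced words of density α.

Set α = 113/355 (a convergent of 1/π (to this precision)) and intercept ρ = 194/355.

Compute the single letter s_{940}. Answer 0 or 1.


(n+1)α + ρ = (941·113 + 194) / 355 = 106527/355
nα + ρ     = (940·113 + 194) / 355 = 106414/355
⌈106527/355⌉ = 301,  ⌈106414/355⌉ = 300
s_{940} = 301 − 300 = 1

1


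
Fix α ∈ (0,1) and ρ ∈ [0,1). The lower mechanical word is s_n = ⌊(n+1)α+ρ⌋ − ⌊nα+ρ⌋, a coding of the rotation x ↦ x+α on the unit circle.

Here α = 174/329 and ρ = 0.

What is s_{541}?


0

(n+1)α + ρ = (542·174) / 329 = 94308/329
nα + ρ     = (541·174) / 329 = 94134/329
⌊94308/329⌋ = 286,  ⌊94134/329⌋ = 286
s_{541} = 286 − 286 = 0


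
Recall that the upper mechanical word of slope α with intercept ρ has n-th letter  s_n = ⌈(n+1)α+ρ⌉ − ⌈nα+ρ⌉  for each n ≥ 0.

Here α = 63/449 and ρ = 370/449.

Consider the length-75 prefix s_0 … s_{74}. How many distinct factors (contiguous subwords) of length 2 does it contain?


3

t_n = ⌈(n·63+370)/449⌉ for n = 0 … 75:
  n=0…9: ⌈370/449⌉=1 ⌈433/449⌉=1 ⌈496/449⌉=2 ⌈559/449⌉=2 ⌈622/449⌉=2 ⌈685/449⌉=2 ⌈748/449⌉=2 ⌈811/449⌉=2 ⌈874/449⌉=2 ⌈937/449⌉=3
  n=10…19: ⌈1000/449⌉=3 ⌈1063/449⌉=3 ⌈1126/449⌉=3 ⌈1189/449⌉=3 ⌈1252/449⌉=3 ⌈1315/449⌉=3 ⌈1378/449⌉=4 ⌈1441/449⌉=4 ⌈1504/449⌉=4 ⌈1567/449⌉=4
  n=20…29: ⌈1630/449⌉=4 ⌈1693/449⌉=4 ⌈1756/449⌉=4 ⌈1819/449⌉=5 ⌈1882/449⌉=5 ⌈1945/449⌉=5 ⌈2008/449⌉=5 ⌈2071/449⌉=5 ⌈2134/449⌉=5 ⌈2197/449⌉=5
  n=30…39: ⌈2260/449⌉=6 ⌈2323/449⌉=6 ⌈2386/449⌉=6 ⌈2449/449⌉=6 ⌈2512/449⌉=6 ⌈2575/449⌉=6 ⌈2638/449⌉=6 ⌈2701/449⌉=7 ⌈2764/449⌉=7 ⌈2827/449⌉=7
  n=40…49: ⌈2890/449⌉=7 ⌈2953/449⌉=7 ⌈3016/449⌉=7 ⌈3079/449⌉=7 ⌈3142/449⌉=7 ⌈3205/449⌉=8 ⌈3268/449⌉=8 ⌈3331/449⌉=8 ⌈3394/449⌉=8 ⌈3457/449⌉=8
  n=50…59: ⌈3520/449⌉=8 ⌈3583/449⌉=8 ⌈3646/449⌉=9 ⌈3709/449⌉=9 ⌈3772/449⌉=9 ⌈3835/449⌉=9 ⌈3898/449⌉=9 ⌈3961/449⌉=9 ⌈4024/449⌉=9 ⌈4087/449⌉=10
  n=60…69: ⌈4150/449⌉=10 ⌈4213/449⌉=10 ⌈4276/449⌉=10 ⌈4339/449⌉=10 ⌈4402/449⌉=10 ⌈4465/449⌉=10 ⌈4528/449⌉=11 ⌈4591/449⌉=11 ⌈4654/449⌉=11 ⌈4717/449⌉=11
  n=70…75: ⌈4780/449⌉=11 ⌈4843/449⌉=11 ⌈4906/449⌉=11 ⌈4969/449⌉=12 ⌈5032/449⌉=12 ⌈5095/449⌉=12
s_n = t_(n+1) − t_n for n = 0 … 74 gives
prefix = 010000001000000100000010000001000000100000001000000100000010000001000000100
slide a length-2 window over [0..1] … [73..74] (74 windows); first occurrence of each distinct factor:
  [  0..  1] 01
  [  1..  2] 10
  [  2..  3] 00
  (the other 71 windows repeat one of these)
distinct factors: {00, 01, 10}
count = 3  (Sturmian bound for length 2 is 3)


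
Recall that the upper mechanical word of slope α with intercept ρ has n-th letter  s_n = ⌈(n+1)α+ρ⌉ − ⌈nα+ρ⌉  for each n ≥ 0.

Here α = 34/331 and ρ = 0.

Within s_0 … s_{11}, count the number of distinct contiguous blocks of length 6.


5

t_n = ⌈(n·34)/331⌉ for n = 0 … 12:
  n=0…9: ⌈0/331⌉=0 ⌈34/331⌉=1 ⌈68/331⌉=1 ⌈102/331⌉=1 ⌈136/331⌉=1 ⌈170/331⌉=1 ⌈204/331⌉=1 ⌈238/331⌉=1 ⌈272/331⌉=1 ⌈306/331⌉=1
  n=10…12: ⌈340/331⌉=2 ⌈374/331⌉=2 ⌈408/331⌉=2
s_n = t_(n+1) − t_n for n = 0 … 11 gives
prefix = 100000000100
slide a length-6 window over [0..5] … [6..11] (7 windows); first occurrence of each distinct factor:
  [  0..  5] 100000
  [  1..  6] 000000
  [  4..  9] 000001
  [  5.. 10] 000010
  [  6.. 11] 000100
  (the other 2 windows repeat one of these)
distinct factors: {000000, 000001, 000010, 000100, 100000}
count = 5  (Sturmian bound for length 6 is 7)


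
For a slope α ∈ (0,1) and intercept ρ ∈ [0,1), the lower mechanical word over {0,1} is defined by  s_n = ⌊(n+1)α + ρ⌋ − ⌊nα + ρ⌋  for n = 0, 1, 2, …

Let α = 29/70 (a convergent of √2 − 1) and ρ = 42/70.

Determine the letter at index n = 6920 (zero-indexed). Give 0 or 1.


0

(n+1)α + ρ = (6921·29 + 42) / 70 = 200751/70
nα + ρ     = (6920·29 + 42) / 70 = 200722/70
⌊200751/70⌋ = 2867,  ⌊200722/70⌋ = 2867
s_{6920} = 2867 − 2867 = 0


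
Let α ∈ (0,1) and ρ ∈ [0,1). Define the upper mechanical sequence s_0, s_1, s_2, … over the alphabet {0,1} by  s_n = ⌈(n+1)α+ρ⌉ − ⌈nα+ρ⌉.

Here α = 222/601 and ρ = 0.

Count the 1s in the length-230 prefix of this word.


#1s = Σ_{n=0}^{229} s_n = Σ_{n=0}^{229} (⌈(n+1)α+ρ⌉ − ⌈nα+ρ⌉)
the sum telescopes: every ⌈nα+ρ⌉ with 0 < n < 230 appears once with + and once with −, leaving ⌈230α+ρ⌉ − ⌈0·α+ρ⌉
230α + ρ = (230·222) / 601 = 51060/601
ρ = 0/601
⌈51060/601⌉ = 85,  ⌈0/601⌉ = 0
#1s = 85 − 0 = 85

85


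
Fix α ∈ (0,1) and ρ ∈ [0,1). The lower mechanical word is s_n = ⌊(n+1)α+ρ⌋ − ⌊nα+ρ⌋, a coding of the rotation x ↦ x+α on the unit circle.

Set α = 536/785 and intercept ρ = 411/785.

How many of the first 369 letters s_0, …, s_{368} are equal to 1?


252

#1s = Σ_{n=0}^{368} s_n = Σ_{n=0}^{368} (⌊(n+1)α+ρ⌋ − ⌊nα+ρ⌋)
the sum telescopes: every ⌊nα+ρ⌋ with 0 < n < 369 appears once with + and once with −, leaving ⌊369α+ρ⌋ − ⌊0·α+ρ⌋
369α + ρ = (369·536 + 411) / 785 = 198195/785
ρ = 411/785
⌊198195/785⌋ = 252,  ⌊411/785⌋ = 0
#1s = 252 − 0 = 252


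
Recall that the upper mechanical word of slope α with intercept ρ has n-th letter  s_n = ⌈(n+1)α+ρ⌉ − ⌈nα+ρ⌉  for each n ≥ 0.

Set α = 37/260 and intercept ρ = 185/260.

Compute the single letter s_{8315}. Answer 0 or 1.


(n+1)α + ρ = (8316·37 + 185) / 260 = 307877/260
nα + ρ     = (8315·37 + 185) / 260 = 307840/260
⌈307877/260⌉ = 1185,  ⌈307840/260⌉ = 1184
s_{8315} = 1185 − 1184 = 1

1


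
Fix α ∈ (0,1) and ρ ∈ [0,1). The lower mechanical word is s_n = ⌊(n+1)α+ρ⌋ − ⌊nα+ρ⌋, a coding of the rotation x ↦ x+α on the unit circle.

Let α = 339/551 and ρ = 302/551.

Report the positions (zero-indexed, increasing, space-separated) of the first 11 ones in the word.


n=0: ⌊641/551⌋−⌊302/551⌋ = 1−0 = 1  ← one
n=1: ⌊980/551⌋−⌊641/551⌋ = 1−1 = 0
n=2: ⌊1319/551⌋−⌊980/551⌋ = 2−1 = 1  ← one
n=3: ⌊1658/551⌋−⌊1319/551⌋ = 3−2 = 1  ← one
n=4: ⌊1997/551⌋−⌊1658/551⌋ = 3−3 = 0
n=5: ⌊2336/551⌋−⌊1997/551⌋ = 4−3 = 1  ← one
n=6: ⌊2675/551⌋−⌊2336/551⌋ = 4−4 = 0
n=7: ⌊3014/551⌋−⌊2675/551⌋ = 5−4 = 1  ← one
n=8: ⌊3353/551⌋−⌊3014/551⌋ = 6−5 = 1  ← one
n=9: ⌊3692/551⌋−⌊3353/551⌋ = 6−6 = 0
n=10: ⌊4031/551⌋−⌊3692/551⌋ = 7−6 = 1  ← one
n=11: ⌊4370/551⌋−⌊4031/551⌋ = 7−7 = 0
n=12: ⌊4709/551⌋−⌊4370/551⌋ = 8−7 = 1  ← one
n=13: ⌊5048/551⌋−⌊4709/551⌋ = 9−8 = 1  ← one
n=14: ⌊5387/551⌋−⌊5048/551⌋ = 9−9 = 0
n=15: ⌊5726/551⌋−⌊5387/551⌋ = 10−9 = 1  ← one
n=16: ⌊6065/551⌋−⌊5726/551⌋ = 11−10 = 1  ← one
positions of the first 11 ones: 0 2 3 5 7 8 10 12 13 15 16

0 2 3 5 7 8 10 12 13 15 16


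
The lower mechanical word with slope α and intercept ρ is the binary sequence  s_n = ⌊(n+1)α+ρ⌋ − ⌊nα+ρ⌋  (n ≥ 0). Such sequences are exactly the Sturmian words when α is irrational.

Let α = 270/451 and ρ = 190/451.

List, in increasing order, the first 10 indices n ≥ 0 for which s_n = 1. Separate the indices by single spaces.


0 2 4 5 7 9 10 12 14 15

n=0: ⌊460/451⌋−⌊190/451⌋ = 1−0 = 1  ← one
n=1: ⌊730/451⌋−⌊460/451⌋ = 1−1 = 0
n=2: ⌊1000/451⌋−⌊730/451⌋ = 2−1 = 1  ← one
n=3: ⌊1270/451⌋−⌊1000/451⌋ = 2−2 = 0
n=4: ⌊1540/451⌋−⌊1270/451⌋ = 3−2 = 1  ← one
n=5: ⌊1810/451⌋−⌊1540/451⌋ = 4−3 = 1  ← one
n=6: ⌊2080/451⌋−⌊1810/451⌋ = 4−4 = 0
n=7: ⌊2350/451⌋−⌊2080/451⌋ = 5−4 = 1  ← one
n=8: ⌊2620/451⌋−⌊2350/451⌋ = 5−5 = 0
n=9: ⌊2890/451⌋−⌊2620/451⌋ = 6−5 = 1  ← one
n=10: ⌊3160/451⌋−⌊2890/451⌋ = 7−6 = 1  ← one
n=11: ⌊3430/451⌋−⌊3160/451⌋ = 7−7 = 0
n=12: ⌊3700/451⌋−⌊3430/451⌋ = 8−7 = 1  ← one
n=13: ⌊3970/451⌋−⌊3700/451⌋ = 8−8 = 0
n=14: ⌊4240/451⌋−⌊3970/451⌋ = 9−8 = 1  ← one
n=15: ⌊4510/451⌋−⌊4240/451⌋ = 10−9 = 1  ← one
positions of the first 10 ones: 0 2 4 5 7 9 10 12 14 15


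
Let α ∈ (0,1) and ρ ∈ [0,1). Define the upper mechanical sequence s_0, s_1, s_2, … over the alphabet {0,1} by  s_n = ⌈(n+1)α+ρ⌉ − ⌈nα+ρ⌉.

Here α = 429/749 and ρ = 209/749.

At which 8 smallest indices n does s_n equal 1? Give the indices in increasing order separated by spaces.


n=0: ⌈638/749⌉−⌈209/749⌉ = 1−1 = 0
n=1: ⌈1067/749⌉−⌈638/749⌉ = 2−1 = 1  ← one
n=2: ⌈1496/749⌉−⌈1067/749⌉ = 2−2 = 0
n=3: ⌈1925/749⌉−⌈1496/749⌉ = 3−2 = 1  ← one
n=4: ⌈2354/749⌉−⌈1925/749⌉ = 4−3 = 1  ← one
n=5: ⌈2783/749⌉−⌈2354/749⌉ = 4−4 = 0
n=6: ⌈3212/749⌉−⌈2783/749⌉ = 5−4 = 1  ← one
n=7: ⌈3641/749⌉−⌈3212/749⌉ = 5−5 = 0
n=8: ⌈4070/749⌉−⌈3641/749⌉ = 6−5 = 1  ← one
n=9: ⌈4499/749⌉−⌈4070/749⌉ = 7−6 = 1  ← one
n=10: ⌈4928/749⌉−⌈4499/749⌉ = 7−7 = 0
n=11: ⌈5357/749⌉−⌈4928/749⌉ = 8−7 = 1  ← one
n=12: ⌈5786/749⌉−⌈5357/749⌉ = 8−8 = 0
n=13: ⌈6215/749⌉−⌈5786/749⌉ = 9−8 = 1  ← one
positions of the first 8 ones: 1 3 4 6 8 9 11 13

1 3 4 6 8 9 11 13


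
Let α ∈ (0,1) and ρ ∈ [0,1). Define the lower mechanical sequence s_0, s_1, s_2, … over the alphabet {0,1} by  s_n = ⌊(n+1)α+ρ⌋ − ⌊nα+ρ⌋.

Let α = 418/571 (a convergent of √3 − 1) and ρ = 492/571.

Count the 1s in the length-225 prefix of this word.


165

#1s = Σ_{n=0}^{224} s_n = Σ_{n=0}^{224} (⌊(n+1)α+ρ⌋ − ⌊nα+ρ⌋)
the sum telescopes: every ⌊nα+ρ⌋ with 0 < n < 225 appears once with + and once with −, leaving ⌊225α+ρ⌋ − ⌊0·α+ρ⌋
225α + ρ = (225·418 + 492) / 571 = 94542/571
ρ = 492/571
⌊94542/571⌋ = 165,  ⌊492/571⌋ = 0
#1s = 165 − 0 = 165


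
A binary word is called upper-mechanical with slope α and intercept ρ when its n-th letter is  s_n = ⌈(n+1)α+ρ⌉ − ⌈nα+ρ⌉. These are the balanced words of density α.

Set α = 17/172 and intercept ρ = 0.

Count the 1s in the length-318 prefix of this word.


#1s = Σ_{n=0}^{317} s_n = Σ_{n=0}^{317} (⌈(n+1)α+ρ⌉ − ⌈nα+ρ⌉)
the sum telescopes: every ⌈nα+ρ⌉ with 0 < n < 318 appears once with + and once with −, leaving ⌈318α+ρ⌉ − ⌈0·α+ρ⌉
318α + ρ = (318·17) / 172 = 5406/172
ρ = 0/172
⌈5406/172⌉ = 32,  ⌈0/172⌉ = 0
#1s = 32 − 0 = 32

32


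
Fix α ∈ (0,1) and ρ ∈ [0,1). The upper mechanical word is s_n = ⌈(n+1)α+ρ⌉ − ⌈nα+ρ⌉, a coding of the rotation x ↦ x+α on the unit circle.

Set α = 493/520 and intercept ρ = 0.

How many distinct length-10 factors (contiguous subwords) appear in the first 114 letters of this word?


t_n = ⌈(n·493)/520⌉ for n = 0 … 114:
  n=0…9: ⌈0/520⌉=0 ⌈493/520⌉=1 ⌈986/520⌉=2 ⌈1479/520⌉=3 ⌈1972/520⌉=4 ⌈2465/520⌉=5 ⌈2958/520⌉=6 ⌈3451/520⌉=7 ⌈3944/520⌉=8 ⌈4437/520⌉=9
  n=10…19: ⌈4930/520⌉=10 ⌈5423/520⌉=11 ⌈5916/520⌉=12 ⌈6409/520⌉=13 ⌈6902/520⌉=14 ⌈7395/520⌉=15 ⌈7888/520⌉=16 ⌈8381/520⌉=17 ⌈8874/520⌉=18 ⌈9367/520⌉=19
  n=20…29: ⌈9860/520⌉=19 ⌈10353/520⌉=20 ⌈10846/520⌉=21 ⌈11339/520⌉=22 ⌈11832/520⌉=23 ⌈12325/520⌉=24 ⌈12818/520⌉=25 ⌈13311/520⌉=26 ⌈13804/520⌉=27 ⌈14297/520⌉=28
  n=30…39: ⌈14790/520⌉=29 ⌈15283/520⌉=30 ⌈15776/520⌉=31 ⌈16269/520⌉=32 ⌈16762/520⌉=33 ⌈17255/520⌉=34 ⌈17748/520⌉=35 ⌈18241/520⌉=36 ⌈18734/520⌉=37 ⌈19227/520⌉=37
  n=40…49: ⌈19720/520⌉=38 ⌈20213/520⌉=39 ⌈20706/520⌉=40 ⌈21199/520⌉=41 ⌈21692/520⌉=42 ⌈22185/520⌉=43 ⌈22678/520⌉=44 ⌈23171/520⌉=45 ⌈23664/520⌉=46 ⌈24157/520⌉=47
  n=50…59: ⌈24650/520⌉=48 ⌈25143/520⌉=49 ⌈25636/520⌉=50 ⌈26129/520⌉=51 ⌈26622/520⌉=52 ⌈27115/520⌉=53 ⌈27608/520⌉=54 ⌈28101/520⌉=55 ⌈28594/520⌉=55 ⌈29087/520⌉=56
  n=60…69: ⌈29580/520⌉=57 ⌈30073/520⌉=58 ⌈30566/520⌉=59 ⌈31059/520⌉=60 ⌈31552/520⌉=61 ⌈32045/520⌉=62 ⌈32538/520⌉=63 ⌈33031/520⌉=64 ⌈33524/520⌉=65 ⌈34017/520⌉=66
  n=70…79: ⌈34510/520⌉=67 ⌈35003/520⌉=68 ⌈35496/520⌉=69 ⌈35989/520⌉=70 ⌈36482/520⌉=71 ⌈36975/520⌉=72 ⌈37468/520⌉=73 ⌈37961/520⌉=74 ⌈38454/520⌉=74 ⌈38947/520⌉=75
  n=80…89: ⌈39440/520⌉=76 ⌈39933/520⌉=77 ⌈40426/520⌉=78 ⌈40919/520⌉=79 ⌈41412/520⌉=80 ⌈41905/520⌉=81 ⌈42398/520⌉=82 ⌈42891/520⌉=83 ⌈43384/520⌉=84 ⌈43877/520⌉=85
  n=90…99: ⌈44370/520⌉=86 ⌈44863/520⌉=87 ⌈45356/520⌉=88 ⌈45849/520⌉=89 ⌈46342/520⌉=90 ⌈46835/520⌉=91 ⌈47328/520⌉=92 ⌈47821/520⌉=92 ⌈48314/520⌉=93 ⌈48807/520⌉=94
  n=100…109: ⌈49300/520⌉=95 ⌈49793/520⌉=96 ⌈50286/520⌉=97 ⌈50779/520⌉=98 ⌈51272/520⌉=99 ⌈51765/520⌉=100 ⌈52258/520⌉=101 ⌈52751/520⌉=102 ⌈53244/520⌉=103 ⌈53737/520⌉=104
  n=110…114: ⌈54230/520⌉=105 ⌈54723/520⌉=106 ⌈55216/520⌉=107 ⌈55709/520⌉=108 ⌈56202/520⌉=109
s_n = t_(n+1) − t_n for n = 0 … 113 gives
prefix = 111111111111111111101111111111111111110111111111111111111011111111111111111110111111111111111111011111111111111111
slide a length-10 window over [0..9] … [104..113] (105 windows); first occurrence of each distinct factor:
  [  0..  9] 1111111111
  [ 10.. 19] 1111111110
  [ 11.. 20] 1111111101
  [ 12.. 21] 1111111011
  [ 13.. 22] 1111110111
  [ 14.. 23] 1111101111
  [ 15.. 24] 1111011111
  [ 16.. 25] 1110111111
  [ 17.. 26] 1101111111
  [ 18.. 27] 1011111111
  [ 19.. 28] 0111111111
  (the other 94 windows repeat one of these)
distinct factors: {0111111111, 1011111111, 1101111111, 1110111111, 1111011111, 1111101111, 1111110111, 1111111011, 1111111101, 1111111110, 1111111111}
count = 11  (Sturmian bound for length 10 is 11)

11


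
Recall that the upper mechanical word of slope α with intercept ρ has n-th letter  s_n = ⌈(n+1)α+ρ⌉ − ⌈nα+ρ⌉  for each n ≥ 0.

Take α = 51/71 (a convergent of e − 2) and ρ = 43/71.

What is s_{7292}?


(n+1)α + ρ = (7293·51 + 43) / 71 = 371986/71
nα + ρ     = (7292·51 + 43) / 71 = 371935/71
⌈371986/71⌉ = 5240,  ⌈371935/71⌉ = 5239
s_{7292} = 5240 − 5239 = 1

1


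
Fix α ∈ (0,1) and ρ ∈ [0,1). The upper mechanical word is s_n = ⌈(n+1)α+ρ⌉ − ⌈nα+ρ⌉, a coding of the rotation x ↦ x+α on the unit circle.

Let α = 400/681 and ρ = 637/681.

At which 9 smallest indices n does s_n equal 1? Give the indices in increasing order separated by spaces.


0 1 3 5 6 8 10 12 13

n=0: ⌈1037/681⌉−⌈637/681⌉ = 2−1 = 1  ← one
n=1: ⌈1437/681⌉−⌈1037/681⌉ = 3−2 = 1  ← one
n=2: ⌈1837/681⌉−⌈1437/681⌉ = 3−3 = 0
n=3: ⌈2237/681⌉−⌈1837/681⌉ = 4−3 = 1  ← one
n=4: ⌈2637/681⌉−⌈2237/681⌉ = 4−4 = 0
n=5: ⌈3037/681⌉−⌈2637/681⌉ = 5−4 = 1  ← one
n=6: ⌈3437/681⌉−⌈3037/681⌉ = 6−5 = 1  ← one
n=7: ⌈3837/681⌉−⌈3437/681⌉ = 6−6 = 0
n=8: ⌈4237/681⌉−⌈3837/681⌉ = 7−6 = 1  ← one
n=9: ⌈4637/681⌉−⌈4237/681⌉ = 7−7 = 0
n=10: ⌈5037/681⌉−⌈4637/681⌉ = 8−7 = 1  ← one
n=11: ⌈5437/681⌉−⌈5037/681⌉ = 8−8 = 0
n=12: ⌈5837/681⌉−⌈5437/681⌉ = 9−8 = 1  ← one
n=13: ⌈6237/681⌉−⌈5837/681⌉ = 10−9 = 1  ← one
positions of the first 9 ones: 0 1 3 5 6 8 10 12 13


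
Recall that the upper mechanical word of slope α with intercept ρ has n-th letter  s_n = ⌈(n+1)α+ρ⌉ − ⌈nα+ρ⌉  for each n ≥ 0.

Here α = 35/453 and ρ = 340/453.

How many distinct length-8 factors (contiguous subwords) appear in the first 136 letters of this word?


t_n = ⌈(n·35+340)/453⌉ for n = 0 … 136:
  n=0…9: ⌈340/453⌉=1 ⌈375/453⌉=1 ⌈410/453⌉=1 ⌈445/453⌉=1 ⌈480/453⌉=2 ⌈515/453⌉=2 ⌈550/453⌉=2 ⌈585/453⌉=2 ⌈620/453⌉=2 ⌈655/453⌉=2
  n=10…19: ⌈690/453⌉=2 ⌈725/453⌉=2 ⌈760/453⌉=2 ⌈795/453⌉=2 ⌈830/453⌉=2 ⌈865/453⌉=2 ⌈900/453⌉=2 ⌈935/453⌉=3 ⌈970/453⌉=3 ⌈1005/453⌉=3
  n=20…29: ⌈1040/453⌉=3 ⌈1075/453⌉=3 ⌈1110/453⌉=3 ⌈1145/453⌉=3 ⌈1180/453⌉=3 ⌈1215/453⌉=3 ⌈1250/453⌉=3 ⌈1285/453⌉=3 ⌈1320/453⌉=3 ⌈1355/453⌉=3
  n=30…39: ⌈1390/453⌉=4 ⌈1425/453⌉=4 ⌈1460/453⌉=4 ⌈1495/453⌉=4 ⌈1530/453⌉=4 ⌈1565/453⌉=4 ⌈1600/453⌉=4 ⌈1635/453⌉=4 ⌈1670/453⌉=4 ⌈1705/453⌉=4
  n=40…49: ⌈1740/453⌉=4 ⌈1775/453⌉=4 ⌈1810/453⌉=4 ⌈1845/453⌉=5 ⌈1880/453⌉=5 ⌈1915/453⌉=5 ⌈1950/453⌉=5 ⌈1985/453⌉=5 ⌈2020/453⌉=5 ⌈2055/453⌉=5
  n=50…59: ⌈2090/453⌉=5 ⌈2125/453⌉=5 ⌈2160/453⌉=5 ⌈2195/453⌉=5 ⌈2230/453⌉=5 ⌈2265/453⌉=5 ⌈2300/453⌉=6 ⌈2335/453⌉=6 ⌈2370/453⌉=6 ⌈2405/453⌉=6
  n=60…69: ⌈2440/453⌉=6 ⌈2475/453⌉=6 ⌈2510/453⌉=6 ⌈2545/453⌉=6 ⌈2580/453⌉=6 ⌈2615/453⌉=6 ⌈2650/453⌉=6 ⌈2685/453⌉=6 ⌈2720/453⌉=7 ⌈2755/453⌉=7
  n=70…79: ⌈2790/453⌉=7 ⌈2825/453⌉=7 ⌈2860/453⌉=7 ⌈2895/453⌉=7 ⌈2930/453⌉=7 ⌈2965/453⌉=7 ⌈3000/453⌉=7 ⌈3035/453⌉=7 ⌈3070/453⌉=7 ⌈3105/453⌉=7
  n=80…89: ⌈3140/453⌉=7 ⌈3175/453⌉=8 ⌈3210/453⌉=8 ⌈3245/453⌉=8 ⌈3280/453⌉=8 ⌈3315/453⌉=8 ⌈3350/453⌉=8 ⌈3385/453⌉=8 ⌈3420/453⌉=8 ⌈3455/453⌉=8
  n=90…99: ⌈3490/453⌉=8 ⌈3525/453⌉=8 ⌈3560/453⌉=8 ⌈3595/453⌉=8 ⌈3630/453⌉=9 ⌈3665/453⌉=9 ⌈3700/453⌉=9 ⌈3735/453⌉=9 ⌈3770/453⌉=9 ⌈3805/453⌉=9
  n=100…109: ⌈3840/453⌉=9 ⌈3875/453⌉=9 ⌈3910/453⌉=9 ⌈3945/453⌉=9 ⌈3980/453⌉=9 ⌈4015/453⌉=9 ⌈4050/453⌉=9 ⌈4085/453⌉=10 ⌈4120/453⌉=10 ⌈4155/453⌉=10
  n=110…119: ⌈4190/453⌉=10 ⌈4225/453⌉=10 ⌈4260/453⌉=10 ⌈4295/453⌉=10 ⌈4330/453⌉=10 ⌈4365/453⌉=10 ⌈4400/453⌉=10 ⌈4435/453⌉=10 ⌈4470/453⌉=10 ⌈4505/453⌉=10
  n=120…129: ⌈4540/453⌉=11 ⌈4575/453⌉=11 ⌈4610/453⌉=11 ⌈4645/453⌉=11 ⌈4680/453⌉=11 ⌈4715/453⌉=11 ⌈4750/453⌉=11 ⌈4785/453⌉=11 ⌈4820/453⌉=11 ⌈4855/453⌉=11
  n=130…136: ⌈4890/453⌉=11 ⌈4925/453⌉=11 ⌈4960/453⌉=11 ⌈4995/453⌉=12 ⌈5030/453⌉=12 ⌈5065/453⌉=12 ⌈5100/453⌉=12
s_n = t_(n+1) − t_n for n = 0 … 135 gives
prefix = 0001000000000000100000000000010000000000001000000000000100000000000100000000000010000000000001000000000000100000000000010000000000001000
slide a length-8 window over [0..7] … [128..135] (129 windows); first occurrence of each distinct factor:
  [  0..  7] 00010000
  [  1..  8] 00100000
  [  2..  9] 01000000
  [  3.. 10] 10000000
  [  4.. 11] 00000000
  [  9.. 16] 00000001
  [ 10.. 17] 00000010
  [ 11.. 18] 00000100
  [ 12.. 19] 00001000
  (the other 120 windows repeat one of these)
distinct factors: {00000000, 00000001, 00000010, 00000100, 00001000, 00010000, 00100000, 01000000, 10000000}
count = 9  (Sturmian bound for length 8 is 9)

9


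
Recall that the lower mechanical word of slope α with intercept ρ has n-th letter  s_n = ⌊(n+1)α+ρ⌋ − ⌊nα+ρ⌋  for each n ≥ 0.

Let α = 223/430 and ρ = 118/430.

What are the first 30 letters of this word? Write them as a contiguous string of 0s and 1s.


n=0: ⌊(1·223+118)/430⌋ − ⌊(0·223+118)/430⌋ = ⌊341/430⌋ − ⌊118/430⌋ = 0 − 0 = 0
n=1: ⌊(2·223+118)/430⌋ − ⌊(1·223+118)/430⌋ = ⌊564/430⌋ − ⌊341/430⌋ = 1 − 0 = 1
n=2: ⌊(3·223+118)/430⌋ − ⌊(2·223+118)/430⌋ = ⌊787/430⌋ − ⌊564/430⌋ = 1 − 1 = 0
n=3: ⌊(4·223+118)/430⌋ − ⌊(3·223+118)/430⌋ = ⌊1010/430⌋ − ⌊787/430⌋ = 2 − 1 = 1
n=4: ⌊(5·223+118)/430⌋ − ⌊(4·223+118)/430⌋ = ⌊1233/430⌋ − ⌊1010/430⌋ = 2 − 2 = 0
n=5: ⌊(6·223+118)/430⌋ − ⌊(5·223+118)/430⌋ = ⌊1456/430⌋ − ⌊1233/430⌋ = 3 − 2 = 1
n=6: ⌊(7·223+118)/430⌋ − ⌊(6·223+118)/430⌋ = ⌊1679/430⌋ − ⌊1456/430⌋ = 3 − 3 = 0
n=7: ⌊(8·223+118)/430⌋ − ⌊(7·223+118)/430⌋ = ⌊1902/430⌋ − ⌊1679/430⌋ = 4 − 3 = 1
n=8: ⌊(9·223+118)/430⌋ − ⌊(8·223+118)/430⌋ = ⌊2125/430⌋ − ⌊1902/430⌋ = 4 − 4 = 0
n=9: ⌊(10·223+118)/430⌋ − ⌊(9·223+118)/430⌋ = ⌊2348/430⌋ − ⌊2125/430⌋ = 5 − 4 = 1
n=10: ⌊(11·223+118)/430⌋ − ⌊(10·223+118)/430⌋ = ⌊2571/430⌋ − ⌊2348/430⌋ = 5 − 5 = 0
n=11: ⌊(12·223+118)/430⌋ − ⌊(11·223+118)/430⌋ = ⌊2794/430⌋ − ⌊2571/430⌋ = 6 − 5 = 1
n=12: ⌊(13·223+118)/430⌋ − ⌊(12·223+118)/430⌋ = ⌊3017/430⌋ − ⌊2794/430⌋ = 7 − 6 = 1
n=13: ⌊(14·223+118)/430⌋ − ⌊(13·223+118)/430⌋ = ⌊3240/430⌋ − ⌊3017/430⌋ = 7 − 7 = 0
n=14: ⌊(15·223+118)/430⌋ − ⌊(14·223+118)/430⌋ = ⌊3463/430⌋ − ⌊3240/430⌋ = 8 − 7 = 1
n=15: ⌊(16·223+118)/430⌋ − ⌊(15·223+118)/430⌋ = ⌊3686/430⌋ − ⌊3463/430⌋ = 8 − 8 = 0
n=16: ⌊(17·223+118)/430⌋ − ⌊(16·223+118)/430⌋ = ⌊3909/430⌋ − ⌊3686/430⌋ = 9 − 8 = 1
n=17: ⌊(18·223+118)/430⌋ − ⌊(17·223+118)/430⌋ = ⌊4132/430⌋ − ⌊3909/430⌋ = 9 − 9 = 0
n=18: ⌊(19·223+118)/430⌋ − ⌊(18·223+118)/430⌋ = ⌊4355/430⌋ − ⌊4132/430⌋ = 10 − 9 = 1
n=19: ⌊(20·223+118)/430⌋ − ⌊(19·223+118)/430⌋ = ⌊4578/430⌋ − ⌊4355/430⌋ = 10 − 10 = 0
n=20: ⌊(21·223+118)/430⌋ − ⌊(20·223+118)/430⌋ = ⌊4801/430⌋ − ⌊4578/430⌋ = 11 − 10 = 1
n=21: ⌊(22·223+118)/430⌋ − ⌊(21·223+118)/430⌋ = ⌊5024/430⌋ − ⌊4801/430⌋ = 11 − 11 = 0
n=22: ⌊(23·223+118)/430⌋ − ⌊(22·223+118)/430⌋ = ⌊5247/430⌋ − ⌊5024/430⌋ = 12 − 11 = 1
n=23: ⌊(24·223+118)/430⌋ − ⌊(23·223+118)/430⌋ = ⌊5470/430⌋ − ⌊5247/430⌋ = 12 − 12 = 0
n=24: ⌊(25·223+118)/430⌋ − ⌊(24·223+118)/430⌋ = ⌊5693/430⌋ − ⌊5470/430⌋ = 13 − 12 = 1
n=25: ⌊(26·223+118)/430⌋ − ⌊(25·223+118)/430⌋ = ⌊5916/430⌋ − ⌊5693/430⌋ = 13 − 13 = 0
n=26: ⌊(27·223+118)/430⌋ − ⌊(26·223+118)/430⌋ = ⌊6139/430⌋ − ⌊5916/430⌋ = 14 − 13 = 1
n=27: ⌊(28·223+118)/430⌋ − ⌊(27·223+118)/430⌋ = ⌊6362/430⌋ − ⌊6139/430⌋ = 14 − 14 = 0
n=28: ⌊(29·223+118)/430⌋ − ⌊(28·223+118)/430⌋ = ⌊6585/430⌋ − ⌊6362/430⌋ = 15 − 14 = 1
n=29: ⌊(30·223+118)/430⌋ − ⌊(29·223+118)/430⌋ = ⌊6808/430⌋ − ⌊6585/430⌋ = 15 − 15 = 0

010101010101101010101010101010


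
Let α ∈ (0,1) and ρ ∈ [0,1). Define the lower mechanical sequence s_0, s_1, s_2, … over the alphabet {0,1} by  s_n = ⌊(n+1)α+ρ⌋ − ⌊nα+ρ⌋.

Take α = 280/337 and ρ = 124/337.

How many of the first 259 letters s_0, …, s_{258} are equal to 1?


215

#1s = Σ_{n=0}^{258} s_n = Σ_{n=0}^{258} (⌊(n+1)α+ρ⌋ − ⌊nα+ρ⌋)
the sum telescopes: every ⌊nα+ρ⌋ with 0 < n < 259 appears once with + and once with −, leaving ⌊259α+ρ⌋ − ⌊0·α+ρ⌋
259α + ρ = (259·280 + 124) / 337 = 72644/337
ρ = 124/337
⌊72644/337⌋ = 215,  ⌊124/337⌋ = 0
#1s = 215 − 0 = 215


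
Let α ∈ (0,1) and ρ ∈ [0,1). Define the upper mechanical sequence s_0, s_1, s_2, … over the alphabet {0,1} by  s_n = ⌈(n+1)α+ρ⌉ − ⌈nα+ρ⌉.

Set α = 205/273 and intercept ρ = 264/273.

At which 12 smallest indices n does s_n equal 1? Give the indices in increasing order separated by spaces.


0 1 2 4 5 6 8 9 10 12 13 14

n=0: ⌈469/273⌉−⌈264/273⌉ = 2−1 = 1  ← one
n=1: ⌈674/273⌉−⌈469/273⌉ = 3−2 = 1  ← one
n=2: ⌈879/273⌉−⌈674/273⌉ = 4−3 = 1  ← one
n=3: ⌈1084/273⌉−⌈879/273⌉ = 4−4 = 0
n=4: ⌈1289/273⌉−⌈1084/273⌉ = 5−4 = 1  ← one
n=5: ⌈1494/273⌉−⌈1289/273⌉ = 6−5 = 1  ← one
n=6: ⌈1699/273⌉−⌈1494/273⌉ = 7−6 = 1  ← one
n=7: ⌈1904/273⌉−⌈1699/273⌉ = 7−7 = 0
n=8: ⌈2109/273⌉−⌈1904/273⌉ = 8−7 = 1  ← one
n=9: ⌈2314/273⌉−⌈2109/273⌉ = 9−8 = 1  ← one
n=10: ⌈2519/273⌉−⌈2314/273⌉ = 10−9 = 1  ← one
n=11: ⌈2724/273⌉−⌈2519/273⌉ = 10−10 = 0
n=12: ⌈2929/273⌉−⌈2724/273⌉ = 11−10 = 1  ← one
n=13: ⌈3134/273⌉−⌈2929/273⌉ = 12−11 = 1  ← one
n=14: ⌈3339/273⌉−⌈3134/273⌉ = 13−12 = 1  ← one
positions of the first 12 ones: 0 1 2 4 5 6 8 9 10 12 13 14


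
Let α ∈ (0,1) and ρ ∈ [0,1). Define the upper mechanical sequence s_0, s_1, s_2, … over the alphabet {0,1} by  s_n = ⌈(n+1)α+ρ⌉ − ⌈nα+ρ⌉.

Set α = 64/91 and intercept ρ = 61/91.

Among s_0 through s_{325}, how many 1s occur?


#1s = Σ_{n=0}^{325} s_n = Σ_{n=0}^{325} (⌈(n+1)α+ρ⌉ − ⌈nα+ρ⌉)
the sum telescopes: every ⌈nα+ρ⌉ with 0 < n < 326 appears once with + and once with −, leaving ⌈326α+ρ⌉ − ⌈0·α+ρ⌉
326α + ρ = (326·64 + 61) / 91 = 20925/91
ρ = 61/91
⌈20925/91⌉ = 230,  ⌈61/91⌉ = 1
#1s = 230 − 1 = 229

229


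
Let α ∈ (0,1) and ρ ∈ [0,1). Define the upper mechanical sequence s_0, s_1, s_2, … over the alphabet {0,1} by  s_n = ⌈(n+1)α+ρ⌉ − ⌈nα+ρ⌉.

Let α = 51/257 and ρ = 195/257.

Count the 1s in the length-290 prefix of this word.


#1s = Σ_{n=0}^{289} s_n = Σ_{n=0}^{289} (⌈(n+1)α+ρ⌉ − ⌈nα+ρ⌉)
the sum telescopes: every ⌈nα+ρ⌉ with 0 < n < 290 appears once with + and once with −, leaving ⌈290α+ρ⌉ − ⌈0·α+ρ⌉
290α + ρ = (290·51 + 195) / 257 = 14985/257
ρ = 195/257
⌈14985/257⌉ = 59,  ⌈195/257⌉ = 1
#1s = 59 − 1 = 58

58


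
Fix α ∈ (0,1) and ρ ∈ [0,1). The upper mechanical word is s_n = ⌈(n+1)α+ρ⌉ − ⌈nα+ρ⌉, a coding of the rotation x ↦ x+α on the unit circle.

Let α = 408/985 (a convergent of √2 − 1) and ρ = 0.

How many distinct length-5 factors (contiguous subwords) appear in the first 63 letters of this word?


t_n = ⌈(n·408)/985⌉ for n = 0 … 63:
  n=0…9: ⌈0/985⌉=0 ⌈408/985⌉=1 ⌈816/985⌉=1 ⌈1224/985⌉=2 ⌈1632/985⌉=2 ⌈2040/985⌉=3 ⌈2448/985⌉=3 ⌈2856/985⌉=3 ⌈3264/985⌉=4 ⌈3672/985⌉=4
  n=10…19: ⌈4080/985⌉=5 ⌈4488/985⌉=5 ⌈4896/985⌉=5 ⌈5304/985⌉=6 ⌈5712/985⌉=6 ⌈6120/985⌉=7 ⌈6528/985⌉=7 ⌈6936/985⌉=8 ⌈7344/985⌉=8 ⌈7752/985⌉=8
  n=20…29: ⌈8160/985⌉=9 ⌈8568/985⌉=9 ⌈8976/985⌉=10 ⌈9384/985⌉=10 ⌈9792/985⌉=10 ⌈10200/985⌉=11 ⌈10608/985⌉=11 ⌈11016/985⌉=12 ⌈11424/985⌉=12 ⌈11832/985⌉=13
  n=30…39: ⌈12240/985⌉=13 ⌈12648/985⌉=13 ⌈13056/985⌉=14 ⌈13464/985⌉=14 ⌈13872/985⌉=15 ⌈14280/985⌉=15 ⌈14688/985⌉=15 ⌈15096/985⌉=16 ⌈15504/985⌉=16 ⌈15912/985⌉=17
  n=40…49: ⌈16320/985⌉=17 ⌈16728/985⌉=17 ⌈17136/985⌉=18 ⌈17544/985⌉=18 ⌈17952/985⌉=19 ⌈18360/985⌉=19 ⌈18768/985⌉=20 ⌈19176/985⌉=20 ⌈19584/985⌉=20 ⌈19992/985⌉=21
  n=50…59: ⌈20400/985⌉=21 ⌈20808/985⌉=22 ⌈21216/985⌉=22 ⌈21624/985⌉=22 ⌈22032/985⌉=23 ⌈22440/985⌉=23 ⌈22848/985⌉=24 ⌈23256/985⌉=24 ⌈23664/985⌉=25 ⌈24072/985⌉=25
  n=60…63: ⌈24480/985⌉=25 ⌈24888/985⌉=26 ⌈25296/985⌉=26 ⌈25704/985⌉=27
s_n = t_(n+1) − t_n for n = 0 … 62 gives
prefix = 101010010100101010010100101010010100101001010100101001010100101
slide a length-5 window over [0..4] … [58..62] (59 windows); first occurrence of each distinct factor:
  [  0..  4] 10101
  [  1..  5] 01010
  [  2..  6] 10100
  [  3..  7] 01001
  [  4..  8] 10010
  [  5..  9] 00101
  (the other 53 windows repeat one of these)
distinct factors: {00101, 01001, 01010, 10010, 10100, 10101}
count = 6  (Sturmian bound for length 5 is 6)

6


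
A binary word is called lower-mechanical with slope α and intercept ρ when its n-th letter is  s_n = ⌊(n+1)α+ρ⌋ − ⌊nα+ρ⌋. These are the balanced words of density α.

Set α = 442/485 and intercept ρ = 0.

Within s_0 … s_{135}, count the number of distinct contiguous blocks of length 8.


9

t_n = ⌊(n·442)/485⌋ for n = 0 … 136:
  n=0…9: ⌊0/485⌋=0 ⌊442/485⌋=0 ⌊884/485⌋=1 ⌊1326/485⌋=2 ⌊1768/485⌋=3 ⌊2210/485⌋=4 ⌊2652/485⌋=5 ⌊3094/485⌋=6 ⌊3536/485⌋=7 ⌊3978/485⌋=8
  n=10…19: ⌊4420/485⌋=9 ⌊4862/485⌋=10 ⌊5304/485⌋=10 ⌊5746/485⌋=11 ⌊6188/485⌋=12 ⌊6630/485⌋=13 ⌊7072/485⌋=14 ⌊7514/485⌋=15 ⌊7956/485⌋=16 ⌊8398/485⌋=17
  n=20…29: ⌊8840/485⌋=18 ⌊9282/485⌋=19 ⌊9724/485⌋=20 ⌊10166/485⌋=20 ⌊10608/485⌋=21 ⌊11050/485⌋=22 ⌊11492/485⌋=23 ⌊11934/485⌋=24 ⌊12376/485⌋=25 ⌊12818/485⌋=26
  n=30…39: ⌊13260/485⌋=27 ⌊13702/485⌋=28 ⌊14144/485⌋=29 ⌊14586/485⌋=30 ⌊15028/485⌋=30 ⌊15470/485⌋=31 ⌊15912/485⌋=32 ⌊16354/485⌋=33 ⌊16796/485⌋=34 ⌊17238/485⌋=35
  n=40…49: ⌊17680/485⌋=36 ⌊18122/485⌋=37 ⌊18564/485⌋=38 ⌊19006/485⌋=39 ⌊19448/485⌋=40 ⌊19890/485⌋=41 ⌊20332/485⌋=41 ⌊20774/485⌋=42 ⌊21216/485⌋=43 ⌊21658/485⌋=44
  n=50…59: ⌊22100/485⌋=45 ⌊22542/485⌋=46 ⌊22984/485⌋=47 ⌊23426/485⌋=48 ⌊23868/485⌋=49 ⌊24310/485⌋=50 ⌊24752/485⌋=51 ⌊25194/485⌋=51 ⌊25636/485⌋=52 ⌊26078/485⌋=53
  n=60…69: ⌊26520/485⌋=54 ⌊26962/485⌋=55 ⌊27404/485⌋=56 ⌊27846/485⌋=57 ⌊28288/485⌋=58 ⌊28730/485⌋=59 ⌊29172/485⌋=60 ⌊29614/485⌋=61 ⌊30056/485⌋=61 ⌊30498/485⌋=62
  n=70…79: ⌊30940/485⌋=63 ⌊31382/485⌋=64 ⌊31824/485⌋=65 ⌊32266/485⌋=66 ⌊32708/485⌋=67 ⌊33150/485⌋=68 ⌊33592/485⌋=69 ⌊34034/485⌋=70 ⌊34476/485⌋=71 ⌊34918/485⌋=71
  n=80…89: ⌊35360/485⌋=72 ⌊35802/485⌋=73 ⌊36244/485⌋=74 ⌊36686/485⌋=75 ⌊37128/485⌋=76 ⌊37570/485⌋=77 ⌊38012/485⌋=78 ⌊38454/485⌋=79 ⌊38896/485⌋=80 ⌊39338/485⌋=81
  n=90…99: ⌊39780/485⌋=82 ⌊40222/485⌋=82 ⌊40664/485⌋=83 ⌊41106/485⌋=84 ⌊41548/485⌋=85 ⌊41990/485⌋=86 ⌊42432/485⌋=87 ⌊42874/485⌋=88 ⌊43316/485⌋=89 ⌊43758/485⌋=90
  n=100…109: ⌊44200/485⌋=91 ⌊44642/485⌋=92 ⌊45084/485⌋=92 ⌊45526/485⌋=93 ⌊45968/485⌋=94 ⌊46410/485⌋=95 ⌊46852/485⌋=96 ⌊47294/485⌋=97 ⌊47736/485⌋=98 ⌊48178/485⌋=99
  n=110…119: ⌊48620/485⌋=100 ⌊49062/485⌋=101 ⌊49504/485⌋=102 ⌊49946/485⌋=102 ⌊50388/485⌋=103 ⌊50830/485⌋=104 ⌊51272/485⌋=105 ⌊51714/485⌋=106 ⌊52156/485⌋=107 ⌊52598/485⌋=108
  n=120…129: ⌊53040/485⌋=109 ⌊53482/485⌋=110 ⌊53924/485⌋=111 ⌊54366/485⌋=112 ⌊54808/485⌋=113 ⌊55250/485⌋=113 ⌊55692/485⌋=114 ⌊56134/485⌋=115 ⌊56576/485⌋=116 ⌊57018/485⌋=117
  n=130…136: ⌊57460/485⌋=118 ⌊57902/485⌋=119 ⌊58344/485⌋=120 ⌊58786/485⌋=121 ⌊59228/485⌋=122 ⌊59670/485⌋=123 ⌊60112/485⌋=123
s_n = t_(n+1) − t_n for n = 0 … 135 gives
prefix = 0111111111101111111111011111111110111111111110111111111101111111111011111111110111111111110111111111101111111111011111111111011111111110
slide a length-8 window over [0..7] … [128..135] (129 windows); first occurrence of each distinct factor:
  [  0..  7] 01111111
  [  1..  8] 11111111
  [  4.. 11] 11111110
  [  5.. 12] 11111101
  [  6.. 13] 11111011
  [  7.. 14] 11110111
  [  8.. 15] 11101111
  [  9.. 16] 11011111
  [ 10.. 17] 10111111
  (the other 120 windows repeat one of these)
distinct factors: {01111111, 10111111, 11011111, 11101111, 11110111, 11111011, 11111101, 11111110, 11111111}
count = 9  (Sturmian bound for length 8 is 9)
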